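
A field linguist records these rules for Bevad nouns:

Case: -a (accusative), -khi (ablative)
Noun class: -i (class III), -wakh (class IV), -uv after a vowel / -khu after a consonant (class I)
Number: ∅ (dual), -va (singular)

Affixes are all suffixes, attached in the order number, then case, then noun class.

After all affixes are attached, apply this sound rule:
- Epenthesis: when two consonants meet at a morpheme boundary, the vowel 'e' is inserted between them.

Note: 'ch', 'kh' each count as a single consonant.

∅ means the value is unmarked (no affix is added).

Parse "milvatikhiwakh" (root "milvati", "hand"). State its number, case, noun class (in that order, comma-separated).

dual, ablative, class IV

Segment: milvati-khi-wakh.
number: ∅ → dual.
case: -khi → ablative.
noun class: -wakh → class IV.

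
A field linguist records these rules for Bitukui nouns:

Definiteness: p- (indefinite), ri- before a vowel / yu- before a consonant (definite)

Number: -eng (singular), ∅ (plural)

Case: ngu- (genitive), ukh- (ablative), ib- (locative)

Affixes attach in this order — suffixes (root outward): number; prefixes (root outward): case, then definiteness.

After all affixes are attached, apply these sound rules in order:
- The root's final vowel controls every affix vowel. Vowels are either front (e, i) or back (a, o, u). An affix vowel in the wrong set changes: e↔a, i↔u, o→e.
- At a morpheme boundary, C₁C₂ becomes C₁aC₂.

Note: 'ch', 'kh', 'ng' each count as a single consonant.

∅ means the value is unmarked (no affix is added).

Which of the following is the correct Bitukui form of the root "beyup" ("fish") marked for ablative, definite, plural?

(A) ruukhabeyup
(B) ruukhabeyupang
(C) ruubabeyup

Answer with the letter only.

Attach case ablative ukh- → ukhbeyup.
number = plural: zero marking, form stays ukhbeyup.
Attach definiteness definite ri- (before vowel 'u') → riukhbeyup.
Apply vowel harmony: riukhbeyup → ruukhbeyup.
Apply epenthesis: ruukhbeyup → ruukhabeyup.
So the correct form is ruukhabeyup, option (A).
(B) ruukhabeyupang is wrong: it uses singular instead of plural for number.
(C) ruubabeyup is wrong: it uses locative instead of ablative for case.

A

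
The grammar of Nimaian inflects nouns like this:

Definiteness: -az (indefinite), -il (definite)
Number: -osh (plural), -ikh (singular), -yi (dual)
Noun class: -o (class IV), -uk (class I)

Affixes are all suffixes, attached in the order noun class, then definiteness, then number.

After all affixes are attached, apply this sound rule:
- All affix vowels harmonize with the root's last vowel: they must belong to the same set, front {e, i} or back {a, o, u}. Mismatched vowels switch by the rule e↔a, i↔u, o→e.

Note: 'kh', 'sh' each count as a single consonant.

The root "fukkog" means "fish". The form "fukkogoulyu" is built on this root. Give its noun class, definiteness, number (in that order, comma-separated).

class IV, definite, dual

Segment: fukkog-o-il-yi.
noun class: -o → class IV.
definiteness: -il → definite.
number: -yi → dual.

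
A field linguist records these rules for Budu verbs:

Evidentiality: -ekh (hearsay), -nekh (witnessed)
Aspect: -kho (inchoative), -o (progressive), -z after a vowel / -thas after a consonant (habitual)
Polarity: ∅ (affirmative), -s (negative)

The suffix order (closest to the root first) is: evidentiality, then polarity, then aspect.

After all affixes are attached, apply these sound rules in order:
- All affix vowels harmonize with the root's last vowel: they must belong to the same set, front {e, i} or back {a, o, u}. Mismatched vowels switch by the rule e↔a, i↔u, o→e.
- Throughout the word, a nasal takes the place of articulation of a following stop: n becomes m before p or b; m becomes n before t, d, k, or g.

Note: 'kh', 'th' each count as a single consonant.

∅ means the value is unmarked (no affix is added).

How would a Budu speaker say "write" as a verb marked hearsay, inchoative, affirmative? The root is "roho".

Attach evidentiality hearsay -ekh → rohoekh.
polarity = affirmative: zero marking, form stays rohoekh.
Attach aspect inchoative -kho → rohoekhkho.
Apply vowel harmony: rohoekhkho → rohoakhkho.
Nasal assimilation: no change.

rohoakhkho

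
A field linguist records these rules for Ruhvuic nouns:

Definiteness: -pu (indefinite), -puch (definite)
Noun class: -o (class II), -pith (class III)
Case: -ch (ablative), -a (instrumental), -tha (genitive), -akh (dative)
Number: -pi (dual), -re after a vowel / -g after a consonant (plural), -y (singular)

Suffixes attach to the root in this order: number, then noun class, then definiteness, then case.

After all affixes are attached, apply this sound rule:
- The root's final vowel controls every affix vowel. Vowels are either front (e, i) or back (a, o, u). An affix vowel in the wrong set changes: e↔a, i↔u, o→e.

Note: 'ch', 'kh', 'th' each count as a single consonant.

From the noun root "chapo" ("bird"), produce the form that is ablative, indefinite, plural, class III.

Attach number plural -re (after vowel 'o') → chapore.
Attach noun class class III -pith → chaporepith.
Attach definiteness indefinite -pu → chaporepithpu.
Attach case ablative -ch → chaporepithpuch.
Apply vowel harmony: chaporepithpuch → chaporaputhpuch.

chaporaputhpuch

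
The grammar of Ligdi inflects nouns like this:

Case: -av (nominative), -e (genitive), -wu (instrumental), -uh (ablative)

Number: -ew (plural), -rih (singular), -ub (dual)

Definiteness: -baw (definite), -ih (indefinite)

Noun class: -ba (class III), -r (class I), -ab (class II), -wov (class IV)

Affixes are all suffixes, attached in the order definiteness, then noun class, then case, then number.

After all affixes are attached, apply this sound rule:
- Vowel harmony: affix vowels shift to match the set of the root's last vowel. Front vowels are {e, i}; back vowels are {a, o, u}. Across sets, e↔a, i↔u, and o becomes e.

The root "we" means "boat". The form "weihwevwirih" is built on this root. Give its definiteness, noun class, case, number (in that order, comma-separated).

indefinite, class IV, instrumental, singular

Segment: we-ih-wov-wu-rih.
definiteness: -ih → indefinite.
noun class: -wov → class IV.
case: -wu → instrumental.
number: -rih → singular.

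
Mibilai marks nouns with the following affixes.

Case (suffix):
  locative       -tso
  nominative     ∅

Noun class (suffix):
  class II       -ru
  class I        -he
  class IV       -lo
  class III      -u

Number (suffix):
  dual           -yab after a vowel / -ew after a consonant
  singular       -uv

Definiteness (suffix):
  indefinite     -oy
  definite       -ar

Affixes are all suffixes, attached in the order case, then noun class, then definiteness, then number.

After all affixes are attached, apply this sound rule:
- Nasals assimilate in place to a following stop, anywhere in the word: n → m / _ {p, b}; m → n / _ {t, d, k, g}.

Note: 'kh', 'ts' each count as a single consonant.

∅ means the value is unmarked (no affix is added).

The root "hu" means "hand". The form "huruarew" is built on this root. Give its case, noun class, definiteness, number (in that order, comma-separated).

Segment: hu-ru-ar-ew.
case: ∅ → nominative.
noun class: -ru → class II.
definiteness: -ar → definite.
number: -yab/ew → dual.

nominative, class II, definite, dual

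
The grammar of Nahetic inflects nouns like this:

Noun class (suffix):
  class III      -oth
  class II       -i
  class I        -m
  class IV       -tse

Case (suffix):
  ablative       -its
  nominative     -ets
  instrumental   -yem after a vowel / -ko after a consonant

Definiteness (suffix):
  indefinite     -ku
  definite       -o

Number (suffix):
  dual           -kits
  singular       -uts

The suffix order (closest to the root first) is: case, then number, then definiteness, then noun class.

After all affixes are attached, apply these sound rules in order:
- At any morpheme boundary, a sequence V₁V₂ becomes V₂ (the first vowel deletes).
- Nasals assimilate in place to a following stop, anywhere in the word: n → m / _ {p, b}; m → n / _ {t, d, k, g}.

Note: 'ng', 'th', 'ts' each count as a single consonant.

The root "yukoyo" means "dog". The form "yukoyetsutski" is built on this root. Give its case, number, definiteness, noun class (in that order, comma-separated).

nominative, singular, indefinite, class II

Segment: yukoyo-ets-uts-ku-i.
case: -ets → nominative.
number: -uts → singular.
definiteness: -ku → indefinite.
noun class: -i → class II.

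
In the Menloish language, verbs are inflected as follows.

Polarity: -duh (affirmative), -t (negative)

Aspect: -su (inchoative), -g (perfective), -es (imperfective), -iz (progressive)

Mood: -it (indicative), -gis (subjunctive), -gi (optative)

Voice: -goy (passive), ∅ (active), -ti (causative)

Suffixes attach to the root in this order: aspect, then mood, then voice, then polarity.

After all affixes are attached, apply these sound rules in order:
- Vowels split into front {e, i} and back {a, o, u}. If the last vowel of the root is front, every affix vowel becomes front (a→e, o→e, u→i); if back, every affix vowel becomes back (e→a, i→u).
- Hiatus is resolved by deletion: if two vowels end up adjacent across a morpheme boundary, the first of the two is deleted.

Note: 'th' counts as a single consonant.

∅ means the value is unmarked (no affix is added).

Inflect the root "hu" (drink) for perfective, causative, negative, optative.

Attach aspect perfective -g → hug.
Attach mood optative -gi → huggi.
Attach voice causative -ti → huggiti.
Attach polarity negative -t → huggitit.
Apply vowel harmony: huggitit → huggutut.
Vowel deletion: no change.

huggutut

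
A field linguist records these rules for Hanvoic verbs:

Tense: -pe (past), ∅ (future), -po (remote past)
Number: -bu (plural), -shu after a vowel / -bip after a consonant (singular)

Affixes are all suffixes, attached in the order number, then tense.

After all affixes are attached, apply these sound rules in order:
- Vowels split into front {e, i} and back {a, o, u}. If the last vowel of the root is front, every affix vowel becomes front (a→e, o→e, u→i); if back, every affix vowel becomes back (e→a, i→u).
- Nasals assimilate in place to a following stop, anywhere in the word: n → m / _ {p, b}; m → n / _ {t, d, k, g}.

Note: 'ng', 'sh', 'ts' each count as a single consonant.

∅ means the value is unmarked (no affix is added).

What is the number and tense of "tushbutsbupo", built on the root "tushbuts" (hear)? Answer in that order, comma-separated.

Segment: tushbuts-bu-po.
number: -bu → plural.
tense: -po → remote past.

plural, remote past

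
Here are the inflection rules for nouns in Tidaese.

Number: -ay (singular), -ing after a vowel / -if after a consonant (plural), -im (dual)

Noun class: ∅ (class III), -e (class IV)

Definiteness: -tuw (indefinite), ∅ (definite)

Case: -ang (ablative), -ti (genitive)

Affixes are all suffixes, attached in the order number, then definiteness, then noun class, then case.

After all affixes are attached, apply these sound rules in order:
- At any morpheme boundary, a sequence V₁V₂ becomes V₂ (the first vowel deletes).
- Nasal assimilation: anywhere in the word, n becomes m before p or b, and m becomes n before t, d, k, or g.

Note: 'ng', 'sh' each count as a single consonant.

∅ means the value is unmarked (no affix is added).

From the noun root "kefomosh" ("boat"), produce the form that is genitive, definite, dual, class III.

kefomoshinti

Attach number dual -im → kefomoshim.
definiteness = definite: zero marking, form stays kefomoshim.
noun class = class III: zero marking, form stays kefomoshim.
Attach case genitive -ti → kefomoshimti.
Vowel deletion: no change.
Apply nasal assimilation: kefomoshimti → kefomoshinti.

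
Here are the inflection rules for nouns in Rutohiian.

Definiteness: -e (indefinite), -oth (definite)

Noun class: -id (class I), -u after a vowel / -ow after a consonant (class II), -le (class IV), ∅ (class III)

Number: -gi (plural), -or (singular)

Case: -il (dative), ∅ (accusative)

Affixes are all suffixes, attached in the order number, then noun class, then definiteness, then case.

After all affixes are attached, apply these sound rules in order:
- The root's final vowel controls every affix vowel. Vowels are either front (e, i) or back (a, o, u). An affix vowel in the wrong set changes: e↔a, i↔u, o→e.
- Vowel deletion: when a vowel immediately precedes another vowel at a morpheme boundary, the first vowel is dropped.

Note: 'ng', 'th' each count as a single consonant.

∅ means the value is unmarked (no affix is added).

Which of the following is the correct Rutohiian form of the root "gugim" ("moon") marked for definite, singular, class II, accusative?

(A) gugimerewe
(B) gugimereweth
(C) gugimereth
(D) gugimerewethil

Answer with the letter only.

Attach number singular -or → gugimor.
Attach noun class class II -ow (after consonant 'r') → gugimorow.
Attach definiteness definite -oth → gugimorowoth.
case = accusative: zero marking, form stays gugimorowoth.
Apply vowel harmony: gugimorowoth → gugimereweth.
Vowel deletion: no change.
So the correct form is gugimereweth, option (B).
(D) gugimerewethil is wrong: it uses dative instead of accusative for case.
(C) gugimereth is wrong: it uses class III instead of class II for noun class.
(A) gugimerewe is wrong: it uses indefinite instead of definite for definiteness.

B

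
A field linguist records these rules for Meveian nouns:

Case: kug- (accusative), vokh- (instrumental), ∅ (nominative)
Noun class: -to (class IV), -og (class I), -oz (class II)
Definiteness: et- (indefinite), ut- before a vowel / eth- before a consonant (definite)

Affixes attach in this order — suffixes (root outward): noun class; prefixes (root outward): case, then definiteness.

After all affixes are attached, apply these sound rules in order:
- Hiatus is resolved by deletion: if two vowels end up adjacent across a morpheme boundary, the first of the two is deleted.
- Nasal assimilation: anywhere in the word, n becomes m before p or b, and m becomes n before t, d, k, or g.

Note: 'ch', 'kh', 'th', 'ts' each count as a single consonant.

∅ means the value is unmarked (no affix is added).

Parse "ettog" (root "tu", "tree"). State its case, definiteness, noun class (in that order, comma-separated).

nominative, indefinite, class I

Segment: et-tu-og.
case: ∅ → nominative.
definiteness: et- → indefinite.
noun class: -og → class I.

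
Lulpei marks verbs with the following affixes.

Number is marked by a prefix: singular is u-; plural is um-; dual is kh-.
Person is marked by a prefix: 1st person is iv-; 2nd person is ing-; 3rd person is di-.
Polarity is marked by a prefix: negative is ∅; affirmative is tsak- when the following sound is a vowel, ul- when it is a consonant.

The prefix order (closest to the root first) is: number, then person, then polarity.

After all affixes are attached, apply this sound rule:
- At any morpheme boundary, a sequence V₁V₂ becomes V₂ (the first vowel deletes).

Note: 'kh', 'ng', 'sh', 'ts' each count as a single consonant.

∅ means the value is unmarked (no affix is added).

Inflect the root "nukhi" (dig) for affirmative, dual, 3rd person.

uldikhnukhi

Attach number dual kh- → khnukhi.
Attach person 3rd person di- → dikhnukhi.
Attach polarity affirmative ul- (before consonant 'd') → uldikhnukhi.
Vowel deletion: no change.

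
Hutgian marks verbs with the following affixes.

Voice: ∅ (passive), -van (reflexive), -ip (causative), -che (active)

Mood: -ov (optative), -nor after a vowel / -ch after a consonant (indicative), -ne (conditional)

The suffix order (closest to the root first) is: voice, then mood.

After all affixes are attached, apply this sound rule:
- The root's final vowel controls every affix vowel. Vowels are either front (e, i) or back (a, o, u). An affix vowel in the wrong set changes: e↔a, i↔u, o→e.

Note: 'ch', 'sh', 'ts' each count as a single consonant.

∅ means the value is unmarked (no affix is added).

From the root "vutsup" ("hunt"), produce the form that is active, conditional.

Attach voice active -che → vutsupche.
Attach mood conditional -ne → vutsupchene.
Apply vowel harmony: vutsupchene → vutsupchana.

vutsupchana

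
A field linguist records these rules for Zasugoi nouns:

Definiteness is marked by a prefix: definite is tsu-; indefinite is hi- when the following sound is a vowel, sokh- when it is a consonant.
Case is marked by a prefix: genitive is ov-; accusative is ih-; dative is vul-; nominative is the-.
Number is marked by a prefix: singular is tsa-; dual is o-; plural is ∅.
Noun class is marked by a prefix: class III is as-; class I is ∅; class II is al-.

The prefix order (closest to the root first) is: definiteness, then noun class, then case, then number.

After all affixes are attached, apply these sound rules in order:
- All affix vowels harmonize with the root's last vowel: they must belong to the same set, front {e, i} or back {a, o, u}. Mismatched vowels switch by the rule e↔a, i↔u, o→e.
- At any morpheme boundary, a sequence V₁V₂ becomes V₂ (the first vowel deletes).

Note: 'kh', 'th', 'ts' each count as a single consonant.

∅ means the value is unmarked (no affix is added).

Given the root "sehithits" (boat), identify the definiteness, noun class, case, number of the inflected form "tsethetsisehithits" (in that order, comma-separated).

definite, class I, nominative, singular

Segment: tsa-the-tsu-sehithits.
definiteness: tsu- → definite.
noun class: ∅ → class I.
case: the- → nominative.
number: tsa- → singular.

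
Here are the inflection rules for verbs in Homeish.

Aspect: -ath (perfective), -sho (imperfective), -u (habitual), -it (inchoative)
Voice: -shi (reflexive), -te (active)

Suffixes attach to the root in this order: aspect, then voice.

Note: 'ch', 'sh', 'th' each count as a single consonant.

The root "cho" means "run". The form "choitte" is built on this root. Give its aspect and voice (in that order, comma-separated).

Segment: cho-it-te.
aspect: -it → inchoative.
voice: -te → active.

inchoative, active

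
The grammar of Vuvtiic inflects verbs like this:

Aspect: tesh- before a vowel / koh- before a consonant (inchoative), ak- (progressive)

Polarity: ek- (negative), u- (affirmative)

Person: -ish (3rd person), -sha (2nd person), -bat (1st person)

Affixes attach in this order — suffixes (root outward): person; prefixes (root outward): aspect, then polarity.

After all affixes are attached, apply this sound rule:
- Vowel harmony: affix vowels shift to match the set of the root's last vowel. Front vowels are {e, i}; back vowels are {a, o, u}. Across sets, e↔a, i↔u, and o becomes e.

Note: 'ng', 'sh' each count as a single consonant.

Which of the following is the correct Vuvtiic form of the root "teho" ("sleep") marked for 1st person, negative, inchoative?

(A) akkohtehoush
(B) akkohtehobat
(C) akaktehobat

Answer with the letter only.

B

Attach person 1st person -bat → tehobat.
Attach aspect inchoative koh- (before consonant 't') → kohtehobat.
Attach polarity negative ek- → ekkohtehobat.
Apply vowel harmony: ekkohtehobat → akkohtehobat.
So the correct form is akkohtehobat, option (B).
(A) akkohtehoush is wrong: it uses 3rd person instead of 1st person for person.
(C) akaktehobat is wrong: it uses progressive instead of inchoative for aspect.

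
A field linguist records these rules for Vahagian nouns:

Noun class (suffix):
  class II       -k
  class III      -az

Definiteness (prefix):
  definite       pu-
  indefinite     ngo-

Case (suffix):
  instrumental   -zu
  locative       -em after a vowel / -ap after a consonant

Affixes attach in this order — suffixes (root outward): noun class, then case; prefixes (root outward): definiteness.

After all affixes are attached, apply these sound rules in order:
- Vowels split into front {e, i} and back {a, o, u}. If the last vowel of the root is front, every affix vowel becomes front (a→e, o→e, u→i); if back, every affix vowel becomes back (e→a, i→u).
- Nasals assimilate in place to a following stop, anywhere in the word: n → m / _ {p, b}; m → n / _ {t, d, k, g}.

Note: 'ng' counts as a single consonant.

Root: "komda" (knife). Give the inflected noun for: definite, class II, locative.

pukondakap

Attach noun class class II -k → komdak.
Attach definiteness definite pu- → pukomdak.
Attach case locative -ap (after consonant 'k') → pukomdakap.
Vowel harmony: no change.
Apply nasal assimilation: pukomdakap → pukondakap.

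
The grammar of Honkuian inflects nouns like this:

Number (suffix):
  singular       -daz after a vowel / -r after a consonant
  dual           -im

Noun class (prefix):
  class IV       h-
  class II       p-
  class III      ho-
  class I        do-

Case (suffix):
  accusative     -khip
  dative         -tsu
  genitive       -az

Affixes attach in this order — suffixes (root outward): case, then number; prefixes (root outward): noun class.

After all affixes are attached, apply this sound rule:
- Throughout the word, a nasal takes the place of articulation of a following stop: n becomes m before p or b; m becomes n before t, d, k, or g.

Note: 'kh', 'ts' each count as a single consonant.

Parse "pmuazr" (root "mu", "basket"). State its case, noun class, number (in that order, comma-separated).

Segment: p-mu-az-r.
case: -az → genitive.
noun class: p- → class II.
number: -daz/r → singular.

genitive, class II, singular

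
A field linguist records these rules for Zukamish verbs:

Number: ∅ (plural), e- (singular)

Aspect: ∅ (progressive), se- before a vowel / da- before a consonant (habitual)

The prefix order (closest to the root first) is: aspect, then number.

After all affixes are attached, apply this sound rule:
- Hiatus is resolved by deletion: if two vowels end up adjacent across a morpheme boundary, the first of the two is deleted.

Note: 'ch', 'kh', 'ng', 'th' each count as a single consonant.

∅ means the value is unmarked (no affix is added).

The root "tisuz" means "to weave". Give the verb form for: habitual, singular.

edatisuz

Attach aspect habitual da- (before consonant 't') → datisuz.
Attach number singular e- → edatisuz.
Vowel deletion: no change.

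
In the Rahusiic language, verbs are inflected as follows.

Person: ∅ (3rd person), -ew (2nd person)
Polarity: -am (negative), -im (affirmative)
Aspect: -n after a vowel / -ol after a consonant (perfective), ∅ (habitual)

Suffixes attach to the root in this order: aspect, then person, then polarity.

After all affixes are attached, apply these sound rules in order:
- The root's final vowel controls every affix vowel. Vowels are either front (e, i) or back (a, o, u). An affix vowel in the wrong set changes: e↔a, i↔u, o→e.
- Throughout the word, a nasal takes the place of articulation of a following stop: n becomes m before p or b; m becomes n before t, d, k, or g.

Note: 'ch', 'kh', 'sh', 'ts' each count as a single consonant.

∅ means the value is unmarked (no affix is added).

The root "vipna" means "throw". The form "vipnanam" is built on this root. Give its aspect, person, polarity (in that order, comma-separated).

Segment: vipna-n-am.
aspect: -n/ol → perfective.
person: ∅ → 3rd person.
polarity: -am → negative.

perfective, 3rd person, negative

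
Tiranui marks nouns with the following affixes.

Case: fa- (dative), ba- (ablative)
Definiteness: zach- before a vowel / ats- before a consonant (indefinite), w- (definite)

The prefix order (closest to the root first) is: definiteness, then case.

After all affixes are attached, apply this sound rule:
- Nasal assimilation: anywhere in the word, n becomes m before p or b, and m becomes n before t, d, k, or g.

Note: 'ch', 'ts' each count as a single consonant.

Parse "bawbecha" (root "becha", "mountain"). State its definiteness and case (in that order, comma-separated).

definite, ablative

Segment: ba-w-becha.
definiteness: w- → definite.
case: ba- → ablative.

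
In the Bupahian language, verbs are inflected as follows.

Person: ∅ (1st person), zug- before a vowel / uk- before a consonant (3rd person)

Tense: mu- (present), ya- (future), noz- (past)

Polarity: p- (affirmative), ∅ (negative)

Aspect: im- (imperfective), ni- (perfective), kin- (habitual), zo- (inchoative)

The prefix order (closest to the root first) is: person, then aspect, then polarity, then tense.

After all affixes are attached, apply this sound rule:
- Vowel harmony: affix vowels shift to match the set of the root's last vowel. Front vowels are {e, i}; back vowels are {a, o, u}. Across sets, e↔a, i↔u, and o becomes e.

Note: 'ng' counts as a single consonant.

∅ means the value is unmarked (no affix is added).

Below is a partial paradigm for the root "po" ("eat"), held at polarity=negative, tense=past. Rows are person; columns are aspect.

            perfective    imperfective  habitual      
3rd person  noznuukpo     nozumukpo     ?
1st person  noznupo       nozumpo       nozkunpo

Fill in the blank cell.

nozkunukpo

Attach person 3rd person uk- (before consonant 'p') → ukpo.
Attach aspect habitual kin- → kinukpo.
polarity = negative: zero marking, form stays kinukpo.
Attach tense past noz- → nozkinukpo.
Apply vowel harmony: nozkinukpo → nozkunukpo.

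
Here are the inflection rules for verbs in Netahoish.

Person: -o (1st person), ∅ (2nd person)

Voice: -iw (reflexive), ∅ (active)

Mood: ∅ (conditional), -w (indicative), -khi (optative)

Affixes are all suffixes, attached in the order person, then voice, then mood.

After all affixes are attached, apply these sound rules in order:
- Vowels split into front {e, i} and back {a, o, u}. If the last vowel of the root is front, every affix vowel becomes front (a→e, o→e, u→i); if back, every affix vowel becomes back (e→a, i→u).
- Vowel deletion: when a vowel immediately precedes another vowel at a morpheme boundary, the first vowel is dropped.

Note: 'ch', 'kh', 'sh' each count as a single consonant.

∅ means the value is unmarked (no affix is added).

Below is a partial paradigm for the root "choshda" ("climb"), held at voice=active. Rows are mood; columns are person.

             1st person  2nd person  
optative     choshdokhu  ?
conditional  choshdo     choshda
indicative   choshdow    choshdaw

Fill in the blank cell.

choshdakhu

person = 2nd person: zero marking, form stays choshda.
voice = active: zero marking, form stays choshda.
Attach mood optative -khi → choshdakhi.
Apply vowel harmony: choshdakhi → choshdakhu.
Vowel deletion: no change.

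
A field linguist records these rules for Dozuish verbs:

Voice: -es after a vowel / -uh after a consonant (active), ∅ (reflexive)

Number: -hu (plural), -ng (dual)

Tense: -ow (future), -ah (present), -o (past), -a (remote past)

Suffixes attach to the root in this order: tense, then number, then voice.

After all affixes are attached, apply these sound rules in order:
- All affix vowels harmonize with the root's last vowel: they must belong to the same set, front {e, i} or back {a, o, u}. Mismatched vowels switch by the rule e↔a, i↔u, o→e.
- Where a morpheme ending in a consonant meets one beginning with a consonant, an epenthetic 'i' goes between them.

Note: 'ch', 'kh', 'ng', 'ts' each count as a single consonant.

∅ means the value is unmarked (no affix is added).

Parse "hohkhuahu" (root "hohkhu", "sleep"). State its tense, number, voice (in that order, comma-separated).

remote past, plural, reflexive

Segment: hohkhu-a-hu.
tense: -a → remote past.
number: -hu → plural.
voice: ∅ → reflexive.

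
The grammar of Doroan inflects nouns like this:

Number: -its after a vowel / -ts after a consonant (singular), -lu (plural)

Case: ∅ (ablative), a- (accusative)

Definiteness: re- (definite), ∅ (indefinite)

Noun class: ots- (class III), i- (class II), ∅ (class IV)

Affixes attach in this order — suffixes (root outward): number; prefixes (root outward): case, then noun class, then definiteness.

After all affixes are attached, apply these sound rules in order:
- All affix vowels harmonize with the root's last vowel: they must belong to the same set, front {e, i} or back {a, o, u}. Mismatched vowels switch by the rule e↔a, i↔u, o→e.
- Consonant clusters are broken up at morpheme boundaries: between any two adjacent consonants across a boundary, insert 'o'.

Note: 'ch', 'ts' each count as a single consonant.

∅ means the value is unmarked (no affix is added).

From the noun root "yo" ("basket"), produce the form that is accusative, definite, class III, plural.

Attach case accusative a- → ayo.
Attach noun class class III ots- → otsayo.
Attach number plural -lu → otsayolu.
Attach definiteness definite re- → reotsayolu.
Apply vowel harmony: reotsayolu → raotsayolu.
Epenthesis: no change.

raotsayolu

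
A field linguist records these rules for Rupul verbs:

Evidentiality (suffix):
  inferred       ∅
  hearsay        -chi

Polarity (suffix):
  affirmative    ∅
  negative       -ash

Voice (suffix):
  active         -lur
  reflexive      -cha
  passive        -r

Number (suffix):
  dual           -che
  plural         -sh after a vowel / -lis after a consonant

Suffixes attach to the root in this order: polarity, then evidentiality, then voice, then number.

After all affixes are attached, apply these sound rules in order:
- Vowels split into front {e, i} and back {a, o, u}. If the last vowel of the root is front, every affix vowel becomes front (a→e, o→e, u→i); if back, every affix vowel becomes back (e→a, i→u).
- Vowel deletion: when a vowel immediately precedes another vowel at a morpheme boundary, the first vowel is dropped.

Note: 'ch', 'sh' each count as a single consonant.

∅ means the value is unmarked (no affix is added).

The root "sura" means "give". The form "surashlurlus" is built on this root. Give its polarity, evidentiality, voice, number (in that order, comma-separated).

Segment: sura-ash-lur-lis.
polarity: -ash → negative.
evidentiality: ∅ → inferred.
voice: -lur → active.
number: -sh/lis → plural.

negative, inferred, active, plural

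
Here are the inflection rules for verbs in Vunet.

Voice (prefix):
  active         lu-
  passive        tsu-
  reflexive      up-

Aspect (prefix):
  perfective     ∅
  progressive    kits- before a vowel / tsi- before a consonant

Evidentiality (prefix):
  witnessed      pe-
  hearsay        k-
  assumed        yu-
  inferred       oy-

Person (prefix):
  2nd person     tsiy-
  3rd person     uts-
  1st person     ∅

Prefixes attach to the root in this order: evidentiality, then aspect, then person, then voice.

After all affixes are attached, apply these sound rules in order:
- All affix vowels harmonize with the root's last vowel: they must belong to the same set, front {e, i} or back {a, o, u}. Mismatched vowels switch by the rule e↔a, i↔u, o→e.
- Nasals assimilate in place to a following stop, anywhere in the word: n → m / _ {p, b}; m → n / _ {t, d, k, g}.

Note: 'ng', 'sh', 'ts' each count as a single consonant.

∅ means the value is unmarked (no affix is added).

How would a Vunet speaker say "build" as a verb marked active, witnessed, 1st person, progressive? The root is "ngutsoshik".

Attach evidentiality witnessed pe- → pengutsoshik.
Attach aspect progressive tsi- (before consonant 'p') → tsipengutsoshik.
person = 1st person: zero marking, form stays tsipengutsoshik.
Attach voice active lu- → lutsipengutsoshik.
Apply vowel harmony: lutsipengutsoshik → litsipengutsoshik.
Nasal assimilation: no change.

litsipengutsoshik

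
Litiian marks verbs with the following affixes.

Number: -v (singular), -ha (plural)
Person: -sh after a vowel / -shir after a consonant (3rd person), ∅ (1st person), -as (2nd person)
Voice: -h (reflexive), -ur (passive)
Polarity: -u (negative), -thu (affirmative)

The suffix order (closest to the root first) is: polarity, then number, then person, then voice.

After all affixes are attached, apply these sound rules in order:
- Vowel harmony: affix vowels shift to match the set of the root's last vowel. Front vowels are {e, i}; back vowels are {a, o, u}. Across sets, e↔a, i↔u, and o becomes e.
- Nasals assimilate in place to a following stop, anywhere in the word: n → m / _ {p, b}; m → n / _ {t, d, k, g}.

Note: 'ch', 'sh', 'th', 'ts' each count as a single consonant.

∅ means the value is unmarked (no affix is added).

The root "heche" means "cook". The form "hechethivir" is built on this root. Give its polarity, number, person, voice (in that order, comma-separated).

affirmative, singular, 1st person, passive

Segment: heche-thu-v-ur.
polarity: -thu → affirmative.
number: -v → singular.
person: ∅ → 1st person.
voice: -ur → passive.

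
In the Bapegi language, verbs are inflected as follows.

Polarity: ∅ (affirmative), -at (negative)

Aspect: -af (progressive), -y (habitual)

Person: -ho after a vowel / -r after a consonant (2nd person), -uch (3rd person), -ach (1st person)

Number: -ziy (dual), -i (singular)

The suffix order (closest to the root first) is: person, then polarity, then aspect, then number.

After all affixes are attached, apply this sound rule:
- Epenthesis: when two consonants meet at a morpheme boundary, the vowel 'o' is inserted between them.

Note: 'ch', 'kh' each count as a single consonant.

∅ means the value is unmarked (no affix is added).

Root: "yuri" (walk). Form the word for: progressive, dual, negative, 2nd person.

yurihoatafoziy

Attach person 2nd person -ho (after vowel 'i') → yuriho.
Attach polarity negative -at → yurihoat.
Attach aspect progressive -af → yurihoataf.
Attach number dual -ziy → yurihoatafziy.
Apply epenthesis: yurihoatafziy → yurihoatafoziy.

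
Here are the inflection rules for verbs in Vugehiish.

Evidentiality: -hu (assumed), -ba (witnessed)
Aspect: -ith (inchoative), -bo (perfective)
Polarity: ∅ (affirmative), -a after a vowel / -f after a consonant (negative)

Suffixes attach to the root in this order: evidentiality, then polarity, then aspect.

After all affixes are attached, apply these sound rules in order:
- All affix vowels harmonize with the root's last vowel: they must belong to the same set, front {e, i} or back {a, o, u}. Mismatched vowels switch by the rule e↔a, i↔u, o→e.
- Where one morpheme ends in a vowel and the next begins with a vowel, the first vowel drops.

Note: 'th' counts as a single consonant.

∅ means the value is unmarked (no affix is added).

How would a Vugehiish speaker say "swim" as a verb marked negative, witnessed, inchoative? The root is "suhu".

suhubuth

Attach evidentiality witnessed -ba → suhuba.
Attach polarity negative -a (after vowel 'a') → suhubaa.
Attach aspect inchoative -ith → suhubaaith.
Apply vowel harmony: suhubaaith → suhubaauth.
Apply vowel deletion: suhubaauth → suhubuth.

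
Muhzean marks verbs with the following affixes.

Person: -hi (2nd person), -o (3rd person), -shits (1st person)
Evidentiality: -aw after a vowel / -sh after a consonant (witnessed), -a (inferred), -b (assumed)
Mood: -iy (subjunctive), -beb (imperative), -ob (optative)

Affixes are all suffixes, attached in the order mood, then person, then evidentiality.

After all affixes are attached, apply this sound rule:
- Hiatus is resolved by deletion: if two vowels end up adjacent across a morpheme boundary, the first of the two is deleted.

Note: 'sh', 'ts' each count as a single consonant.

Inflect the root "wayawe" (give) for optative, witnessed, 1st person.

wayawobshitssh

Attach mood optative -ob → wayaweob.
Attach person 1st person -shits → wayaweobshits.
Attach evidentiality witnessed -sh (after consonant 'ts') → wayaweobshitssh.
Apply vowel deletion: wayaweobshitssh → wayawobshitssh.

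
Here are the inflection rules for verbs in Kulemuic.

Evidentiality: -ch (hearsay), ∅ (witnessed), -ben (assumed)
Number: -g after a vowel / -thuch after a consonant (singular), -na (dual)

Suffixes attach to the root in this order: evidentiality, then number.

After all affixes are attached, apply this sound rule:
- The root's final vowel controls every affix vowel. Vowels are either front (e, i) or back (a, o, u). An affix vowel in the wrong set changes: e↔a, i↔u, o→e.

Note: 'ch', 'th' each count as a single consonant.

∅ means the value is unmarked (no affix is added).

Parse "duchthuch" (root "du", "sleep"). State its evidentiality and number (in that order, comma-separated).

Segment: du-ch-thuch.
evidentiality: -ch → hearsay.
number: -g/thuch → singular.

hearsay, singular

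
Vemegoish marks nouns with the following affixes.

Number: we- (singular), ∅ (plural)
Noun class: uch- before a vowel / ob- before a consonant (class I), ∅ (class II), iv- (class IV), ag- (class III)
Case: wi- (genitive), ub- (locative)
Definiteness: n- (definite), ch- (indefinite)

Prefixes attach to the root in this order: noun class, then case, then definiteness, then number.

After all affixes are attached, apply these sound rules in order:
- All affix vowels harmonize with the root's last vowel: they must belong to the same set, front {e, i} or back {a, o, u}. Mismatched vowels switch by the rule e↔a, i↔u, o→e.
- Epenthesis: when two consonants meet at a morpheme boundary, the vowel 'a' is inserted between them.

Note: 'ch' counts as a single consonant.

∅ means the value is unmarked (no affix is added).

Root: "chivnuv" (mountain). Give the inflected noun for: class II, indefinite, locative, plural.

noun class = class II: zero marking, form stays chivnuv.
Attach case locative ub- → ubchivnuv.
Attach definiteness indefinite ch- → chubchivnuv.
number = plural: zero marking, form stays chubchivnuv.
Vowel harmony: no change.
Apply epenthesis: chubchivnuv → chubachivnuv.

chubachivnuv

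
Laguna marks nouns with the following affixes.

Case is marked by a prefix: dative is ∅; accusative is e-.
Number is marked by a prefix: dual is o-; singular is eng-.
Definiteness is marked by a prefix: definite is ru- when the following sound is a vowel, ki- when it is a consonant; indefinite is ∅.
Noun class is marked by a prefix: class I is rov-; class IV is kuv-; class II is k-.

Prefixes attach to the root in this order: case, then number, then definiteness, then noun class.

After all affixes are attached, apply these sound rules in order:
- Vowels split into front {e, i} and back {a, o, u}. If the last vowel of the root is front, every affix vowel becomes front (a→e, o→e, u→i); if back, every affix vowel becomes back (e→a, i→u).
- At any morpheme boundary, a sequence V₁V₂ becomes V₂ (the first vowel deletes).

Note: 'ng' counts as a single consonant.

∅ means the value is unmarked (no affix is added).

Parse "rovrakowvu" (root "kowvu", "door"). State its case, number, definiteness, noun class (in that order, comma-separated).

accusative, dual, definite, class I

Segment: rov-ru-o-e-kowvu.
case: e- → accusative.
number: o- → dual.
definiteness: ru/ki- → definite.
noun class: rov- → class I.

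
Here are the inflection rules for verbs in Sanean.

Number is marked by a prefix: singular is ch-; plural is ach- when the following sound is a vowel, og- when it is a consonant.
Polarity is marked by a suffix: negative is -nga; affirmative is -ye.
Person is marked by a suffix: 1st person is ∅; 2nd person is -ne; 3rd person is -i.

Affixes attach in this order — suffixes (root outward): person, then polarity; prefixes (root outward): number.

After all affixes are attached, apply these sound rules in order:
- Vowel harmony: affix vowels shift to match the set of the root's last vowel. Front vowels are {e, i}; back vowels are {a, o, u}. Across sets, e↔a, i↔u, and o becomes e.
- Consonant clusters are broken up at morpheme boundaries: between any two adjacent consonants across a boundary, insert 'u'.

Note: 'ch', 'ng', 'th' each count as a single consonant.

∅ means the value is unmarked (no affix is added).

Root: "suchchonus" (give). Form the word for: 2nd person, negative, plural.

Attach number plural og- (before consonant 's') → ogsuchchonus.
Attach person 2nd person -ne → ogsuchchonusne.
Attach polarity negative -nga → ogsuchchonusnenga.
Apply vowel harmony: ogsuchchonusnenga → ogsuchchonusnanga.
Apply epenthesis: ogsuchchonusnanga → ogusuchchonusunanga.

ogusuchchonusunanga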